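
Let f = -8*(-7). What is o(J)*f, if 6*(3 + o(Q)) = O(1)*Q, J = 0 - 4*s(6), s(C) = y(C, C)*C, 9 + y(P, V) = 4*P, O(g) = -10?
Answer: 33432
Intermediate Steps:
y(P, V) = -9 + 4*P
s(C) = C*(-9 + 4*C) (s(C) = (-9 + 4*C)*C = C*(-9 + 4*C))
J = -360 (J = 0 - 24*(-9 + 4*6) = 0 - 24*(-9 + 24) = 0 - 24*15 = 0 - 4*90 = 0 - 360 = -360)
o(Q) = -3 - 5*Q/3 (o(Q) = -3 + (-10*Q)/6 = -3 - 5*Q/3)
f = 56
o(J)*f = (-3 - 5/3*(-360))*56 = (-3 + 600)*56 = 597*56 = 33432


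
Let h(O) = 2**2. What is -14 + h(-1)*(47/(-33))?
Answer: -650/33 ≈ -19.697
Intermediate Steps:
h(O) = 4
-14 + h(-1)*(47/(-33)) = -14 + 4*(47/(-33)) = -14 + 4*(47*(-1/33)) = -14 + 4*(-47/33) = -14 - 188/33 = -650/33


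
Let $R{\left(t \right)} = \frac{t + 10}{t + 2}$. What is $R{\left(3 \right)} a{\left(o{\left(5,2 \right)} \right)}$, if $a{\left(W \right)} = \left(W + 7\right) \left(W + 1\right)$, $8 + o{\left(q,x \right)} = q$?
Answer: $- \frac{104}{5} \approx -20.8$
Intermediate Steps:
$o{\left(q,x \right)} = -8 + q$
$a{\left(W \right)} = \left(1 + W\right) \left(7 + W\right)$ ($a{\left(W \right)} = \left(7 + W\right) \left(1 + W\right) = \left(1 + W\right) \left(7 + W\right)$)
$R{\left(t \right)} = \frac{10 + t}{2 + t}$
$R{\left(3 \right)} a{\left(o{\left(5,2 \right)} \right)} = \frac{10 + 3}{2 + 3} \left(7 + \left(-8 + 5\right)^{2} + 8 \left(-8 + 5\right)\right) = \frac{1}{5} \cdot 13 \left(7 + \left(-3\right)^{2} + 8 \left(-3\right)\right) = \frac{1}{5} \cdot 13 \left(7 + 9 - 24\right) = \frac{13}{5} \left(-8\right) = - \frac{104}{5}$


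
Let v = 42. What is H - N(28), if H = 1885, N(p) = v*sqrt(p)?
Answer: 1885 - 84*sqrt(7) ≈ 1662.8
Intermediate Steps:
N(p) = 42*sqrt(p)
H - N(28) = 1885 - 42*sqrt(28) = 1885 - 42*2*sqrt(7) = 1885 - 84*sqrt(7)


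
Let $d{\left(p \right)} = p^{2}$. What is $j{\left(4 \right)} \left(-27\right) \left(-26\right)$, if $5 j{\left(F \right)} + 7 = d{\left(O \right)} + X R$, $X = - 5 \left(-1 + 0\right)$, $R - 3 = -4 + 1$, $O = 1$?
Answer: $- \frac{4212}{5} \approx -842.4$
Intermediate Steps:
$R = 0$ ($R = 3 + \left(-4 + 1\right) = 3 - 3 = 0$)
$X = 5$ ($X = \left(-5\right) \left(-1\right) = 5$)
$j{\left(F \right)} = - \frac{6}{5}$ ($j{\left(F \right)} = - \frac{7}{5} + \frac{1^{2} + 5 \cdot 0}{5} = - \frac{7}{5} + \frac{1 + 0}{5} = - \frac{7}{5} + \frac{1}{5} \cdot 1 = - \frac{7}{5} + \frac{1}{5} = - \frac{6}{5}$)
$j{\left(4 \right)} \left(-27\right) \left(-26\right) = \left(- \frac{6}{5}\right) \left(-27\right) \left(-26\right) = \frac{162}{5} \left(-26\right) = - \frac{4212}{5}$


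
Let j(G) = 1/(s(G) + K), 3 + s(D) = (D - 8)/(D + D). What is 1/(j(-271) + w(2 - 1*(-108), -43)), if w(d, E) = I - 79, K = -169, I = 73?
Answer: -92945/558212 ≈ -0.16650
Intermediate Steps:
w(d, E) = -6 (w(d, E) = 73 - 79 = -6)
s(D) = -3 + (-8 + D)/(2*D) (s(D) = -3 + (D - 8)/(D + D) = -3 + (-8 + D)/((2*D)) = -3 + (-8 + D)*(1/(2*D)) = -3 + (-8 + D)/(2*D))
j(G) = 1/(-343/2 - 4/G) (j(G) = 1/((-5/2 - 4/G) - 169) = 1/(-343/2 - 4/G))
1/(j(-271) + w(2 - 1*(-108), -43)) = 1/(-2*(-271)/(8 + 343*(-271)) - 6) = 1/(-2*(-271)/(8 - 92953) - 6) = 1/(-2*(-271)/(-92945) - 6) = 1/(-2*(-271)*(-1/92945) - 6) = 1/(-542/92945 - 6) = 1/(-558212/92945) = -92945/558212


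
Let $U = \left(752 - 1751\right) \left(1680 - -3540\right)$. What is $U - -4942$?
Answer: $-5209838$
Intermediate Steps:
$U = -5214780$ ($U = - 999 \left(1680 + 3540\right) = \left(-999\right) 5220 = -5214780$)
$U - -4942 = -5214780 - -4942 = -5214780 + 4942 = -5209838$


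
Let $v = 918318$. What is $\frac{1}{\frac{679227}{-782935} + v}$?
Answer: $\frac{782935}{718982624103} \approx 1.0889 \cdot 10^{-6}$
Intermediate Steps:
$\frac{1}{\frac{679227}{-782935} + v} = \frac{1}{\frac{679227}{-782935} + 918318} = \frac{1}{679227 \left(- \frac{1}{782935}\right) + 918318} = \frac{1}{- \frac{679227}{782935} + 918318} = \frac{1}{\frac{718982624103}{782935}} = \frac{782935}{718982624103}$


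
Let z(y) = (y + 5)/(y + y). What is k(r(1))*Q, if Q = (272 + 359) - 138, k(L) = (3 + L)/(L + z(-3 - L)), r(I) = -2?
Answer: -493/4 ≈ -123.25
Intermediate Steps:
z(y) = (5 + y)/(2*y) (z(y) = (5 + y)/((2*y)) = (5 + y)*(1/(2*y)) = (5 + y)/(2*y))
k(L) = (3 + L)/(L + (2 - L)/(2*(-3 - L))) (k(L) = (3 + L)/(L + (5 + (-3 - L))/(2*(-3 - L))) = (3 + L)/(L + (2 - L)/(2*(-3 - L))))
Q = 493 (Q = 631 - 138 = 493)
k(r(1))*Q = (2*(3 - 2)**2/(-2 - 2 + 2*(-2)*(3 - 2)))*493 = (2*1**2/(-2 - 2 + 2*(-2)*1))*493 = (2*1/(-2 - 2 - 4))*493 = (2*1/(-8))*493 = (2*1*(-1/8))*493 = -1/4*493 = -493/4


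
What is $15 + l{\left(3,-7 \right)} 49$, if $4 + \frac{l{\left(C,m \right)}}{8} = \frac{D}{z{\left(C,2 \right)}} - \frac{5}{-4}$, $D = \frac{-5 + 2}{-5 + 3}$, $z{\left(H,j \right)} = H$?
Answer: $-867$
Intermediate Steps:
$D = \frac{3}{2}$ ($D = - \frac{3}{-2} = \left(-3\right) \left(- \frac{1}{2}\right) = \frac{3}{2} \approx 1.5$)
$l{\left(C,m \right)} = -22 + \frac{12}{C}$ ($l{\left(C,m \right)} = -32 + 8 \left(\frac{3}{2 C} - \frac{5}{-4}\right) = -32 + 8 \left(\frac{3}{2 C} - - \frac{5}{4}\right) = -32 + 8 \left(\frac{3}{2 C} + \frac{5}{4}\right) = -32 + 8 \left(\frac{5}{4} + \frac{3}{2 C}\right) = -32 + \left(10 + \frac{12}{C}\right) = -22 + \frac{12}{C}$)
$15 + l{\left(3,-7 \right)} 49 = 15 + \left(-22 + \frac{12}{3}\right) 49 = 15 + \left(-22 + 12 \cdot \frac{1}{3}\right) 49 = 15 + \left(-22 + 4\right) 49 = 15 - 882 = -867$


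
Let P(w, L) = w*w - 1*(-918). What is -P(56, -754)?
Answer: -4054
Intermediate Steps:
P(w, L) = 918 + w² (P(w, L) = w² + 918 = 918 + w²)
-P(56, -754) = -(918 + 56²) = -(918 + 3136) = -1*4054 = -4054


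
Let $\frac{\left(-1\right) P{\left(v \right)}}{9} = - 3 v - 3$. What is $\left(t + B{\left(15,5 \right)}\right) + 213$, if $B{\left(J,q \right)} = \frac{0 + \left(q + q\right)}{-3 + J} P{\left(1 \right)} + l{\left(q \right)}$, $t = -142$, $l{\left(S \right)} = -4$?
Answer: $112$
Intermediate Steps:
$P{\left(v \right)} = 27 + 27 v$ ($P{\left(v \right)} = - 9 \left(- 3 v - 3\right) = - 9 \left(-3 - 3 v\right) = 27 + 27 v$)
$B{\left(J,q \right)} = -4 + \frac{108 q}{-3 + J}$ ($B{\left(J,q \right)} = \frac{0 + \left(q + q\right)}{-3 + J} \left(27 + 27 \cdot 1\right) - 4 = \frac{0 + 2 q}{-3 + J} \left(27 + 27\right) - 4 = \frac{2 q}{-3 + J} 54 - 4 = \frac{108 q}{-3 + J} - 4 = -4 + \frac{108 q}{-3 + J}$)
$\left(t + B{\left(15,5 \right)}\right) + 213 = \left(-142 + \frac{4 \left(3 - 15 + 27 \cdot 5\right)}{-3 + 15}\right) + 213 = \left(-142 + \frac{4 \left(3 - 15 + 135\right)}{12}\right) + 213 = \left(-142 + 4 \cdot \frac{1}{12} \cdot 123\right) + 213 = \left(-142 + 41\right) + 213 = -101 + 213 = 112$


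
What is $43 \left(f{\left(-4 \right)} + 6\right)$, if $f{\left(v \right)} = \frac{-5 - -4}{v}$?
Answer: $\frac{1075}{4} \approx 268.75$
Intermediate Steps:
$f{\left(v \right)} = - \frac{1}{v}$ ($f{\left(v \right)} = \frac{-5 + 4}{v} = - \frac{1}{v}$)
$43 \left(f{\left(-4 \right)} + 6\right) = 43 \left(- \frac{1}{-4} + 6\right) = 43 \left(\left(-1\right) \left(- \frac{1}{4}\right) + 6\right) = 43 \left(\frac{1}{4} + 6\right) = 43 \cdot \frac{25}{4} = \frac{1075}{4}$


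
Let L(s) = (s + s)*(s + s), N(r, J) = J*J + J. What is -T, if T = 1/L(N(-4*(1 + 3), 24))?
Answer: -1/1440000 ≈ -6.9444e-7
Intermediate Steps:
N(r, J) = J + J**2 (N(r, J) = J**2 + J = J + J**2)
L(s) = 4*s**2 (L(s) = (2*s)*(2*s) = 4*s**2)
T = 1/1440000 (T = 1/(4*(24*(1 + 24))**2) = 1/(4*(24*25)**2) = 1/(4*600**2) = 1/(4*360000) = 1/1440000 ≈ 6.9444e-7)
-T = -1*1/1440000 = -1/1440000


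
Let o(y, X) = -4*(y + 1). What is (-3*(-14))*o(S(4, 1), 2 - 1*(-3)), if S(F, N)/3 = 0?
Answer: -168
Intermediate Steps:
S(F, N) = 0 (S(F, N) = 3*0 = 0)
o(y, X) = -4 - 4*y (o(y, X) = -4*(1 + y) = -4 - 4*y)
(-3*(-14))*o(S(4, 1), 2 - 1*(-3)) = (-3*(-14))*(-4 - 4*0) = 42*(-4 + 0) = 42*(-4) = -168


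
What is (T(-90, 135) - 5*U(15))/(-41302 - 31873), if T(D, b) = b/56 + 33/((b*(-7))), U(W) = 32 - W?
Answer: 208213/184401000 ≈ 0.0011291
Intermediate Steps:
T(D, b) = -33/(7*b) + b/56 (T(D, b) = b*(1/56) + 33/((-7*b)) = b/56 + 33*(-1/(7*b)) = b/56 - 33/(7*b) = -33/(7*b) + b/56)
(T(-90, 135) - 5*U(15))/(-41302 - 31873) = ((1/56)*(-264 + 135²)/135 - 5*(32 - 1*15))/(-41302 - 31873) = ((1/56)*(1/135)*(-264 + 18225) - 5*(32 - 15))/(-73175) = ((1/56)*(1/135)*17961 - 5*17)*(-1/73175) = (5987/2520 - 85)*(-1/73175) = -208213/2520*(-1/73175) = 208213/184401000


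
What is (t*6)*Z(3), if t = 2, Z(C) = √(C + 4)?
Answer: 12*√7 ≈ 31.749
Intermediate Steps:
Z(C) = √(4 + C)
(t*6)*Z(3) = (2*6)*√(4 + 3) = 12*√7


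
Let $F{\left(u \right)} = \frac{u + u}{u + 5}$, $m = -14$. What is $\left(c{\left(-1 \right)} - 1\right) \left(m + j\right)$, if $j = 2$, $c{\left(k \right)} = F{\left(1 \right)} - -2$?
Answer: $-16$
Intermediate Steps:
$F{\left(u \right)} = \frac{2 u}{5 + u}$
$c{\left(k \right)} = \frac{7}{3}$ ($c{\left(k \right)} = 2 \cdot 1 \frac{1}{5 + 1} - -2 = 2 \cdot 1 \cdot \frac{1}{6} + 2 = \frac{1}{3} + 2 = \frac{7}{3}$)
$\left(c{\left(-1 \right)} - 1\right) \left(m + j\right) = \left(\frac{7}{3} - 1\right) \left(-14 + 2\right) = \frac{4}{3} \left(-12\right) = -16$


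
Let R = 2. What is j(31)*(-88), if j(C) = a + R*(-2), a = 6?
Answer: -176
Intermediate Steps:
j(C) = 2 (j(C) = 6 + 2*(-2) = 6 - 4 = 2)
j(31)*(-88) = 2*(-88) = -176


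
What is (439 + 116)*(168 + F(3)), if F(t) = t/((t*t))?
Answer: 93425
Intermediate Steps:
F(t) = 1/t (F(t) = t/(t²) = t/t² = 1/t)
(439 + 116)*(168 + F(3)) = (439 + 116)*(168 + 1/3) = 555*(168 + ⅓) = 555*(505/3) = 93425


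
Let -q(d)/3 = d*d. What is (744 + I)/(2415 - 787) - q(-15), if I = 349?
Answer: 1099993/1628 ≈ 675.67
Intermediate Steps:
q(d) = -3*d² (q(d) = -3*d*d = -3*d²)
(744 + I)/(2415 - 787) - q(-15) = (744 + 349)/(2415 - 787) - (-3)*(-15)² = 1093/1628 - (-3)*225 = 1093*(1/1628) - 1*(-675) = 1093/1628 + 675 = 1099993/1628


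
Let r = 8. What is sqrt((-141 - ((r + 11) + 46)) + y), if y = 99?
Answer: I*sqrt(107) ≈ 10.344*I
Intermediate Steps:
sqrt((-141 - ((r + 11) + 46)) + y) = sqrt((-141 - ((8 + 11) + 46)) + 99) = sqrt((-141 - (19 + 46)) + 99) = sqrt((-141 - 1*65) + 99) = sqrt((-141 - 65) + 99) = sqrt(-206 + 99) = sqrt(-107) = I*sqrt(107)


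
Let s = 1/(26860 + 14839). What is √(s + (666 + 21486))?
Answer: √786082527899/5957 ≈ 148.84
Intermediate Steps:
s = 1/41699 ≈ 2.3981e-5
√(s + (666 + 21486)) = √(1/41699 + (666 + 21486)) = √(1/41699 + 22152) = √(923716249/41699) = √786082527899/5957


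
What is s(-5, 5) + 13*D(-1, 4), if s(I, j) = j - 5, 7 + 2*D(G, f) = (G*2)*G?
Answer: -65/2 ≈ -32.500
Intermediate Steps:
D(G, f) = -7/2 + G² (D(G, f) = -7/2 + ((G*2)*G)/2 = -7/2 + ((2*G)*G)/2 = -7/2 + (2*G²)/2 = -7/2 + G²)
s(I, j) = -5 + j
s(-5, 5) + 13*D(-1, 4) = (-5 + 5) + 13*(-7/2 + (-1)²) = 0 + 13*(-7/2 + 1) = 0 + 13*(-5/2) = 0 - 65/2 = -65/2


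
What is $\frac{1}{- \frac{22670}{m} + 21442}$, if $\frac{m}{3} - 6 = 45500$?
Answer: $\frac{68259}{1463598143} \approx 4.6638 \cdot 10^{-5}$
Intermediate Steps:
$m = 136518$ ($m = 18 + 3 \cdot 45500 = 18 + 136500 = 136518$)
$\frac{1}{- \frac{22670}{m} + 21442} = \frac{1}{- \frac{22670}{136518} + 21442} = \frac{1}{\left(-22670\right) \frac{1}{136518} + 21442} = \frac{1}{- \frac{11335}{68259} + 21442} = \frac{1}{\frac{1463598143}{68259}} = \frac{68259}{1463598143}$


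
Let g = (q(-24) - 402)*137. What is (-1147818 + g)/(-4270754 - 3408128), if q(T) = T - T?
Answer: 601446/3839441 ≈ 0.15665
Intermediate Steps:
q(T) = 0
g = -55074 (g = (0 - 402)*137 = -402*137 = -55074)
(-1147818 + g)/(-4270754 - 3408128) = (-1147818 - 55074)/(-4270754 - 3408128) = -1202892/(-7678882) = -1202892*(-1/7678882) = 601446/3839441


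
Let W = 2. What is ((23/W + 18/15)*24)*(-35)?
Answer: -10668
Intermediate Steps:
((23/W + 18/15)*24)*(-35) = ((23/2 + 18/15)*24)*(-35) = ((23*(1/2) + 18*(1/15))*24)*(-35) = ((23/2 + 6/5)*24)*(-35) = ((127/10)*24)*(-35) = (1524/5)*(-35) = -10668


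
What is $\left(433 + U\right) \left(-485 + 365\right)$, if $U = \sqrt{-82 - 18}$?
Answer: $-51960 - 1200 i \approx -51960.0 - 1200.0 i$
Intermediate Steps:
$U = 10 i$ ($U = \sqrt{-100} = 10 i \approx 10.0 i$)
$\left(433 + U\right) \left(-485 + 365\right) = \left(433 + 10 i\right) \left(-485 + 365\right) = \left(433 + 10 i\right) \left(-120\right) = -51960 - 1200 i$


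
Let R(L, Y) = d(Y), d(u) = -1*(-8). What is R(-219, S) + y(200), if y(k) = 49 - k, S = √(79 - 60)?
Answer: -143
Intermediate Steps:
S = √19 ≈ 4.3589
d(u) = 8
R(L, Y) = 8
R(-219, S) + y(200) = 8 + (49 - 1*200) = 8 + (49 - 200) = 8 - 151 = -143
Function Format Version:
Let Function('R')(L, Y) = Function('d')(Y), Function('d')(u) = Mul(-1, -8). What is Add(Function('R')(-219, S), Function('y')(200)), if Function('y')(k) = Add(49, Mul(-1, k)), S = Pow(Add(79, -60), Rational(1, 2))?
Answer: -143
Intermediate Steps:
S = Pow(19, Rational(1, 2)) ≈ 4.3589
Function('d')(u) = 8
Function('R')(L, Y) = 8
Add(Function('R')(-219, S), Function('y')(200)) = Add(8, Add(49, Mul(-1, 200))) = Add(8, Add(49, -200)) = Add(8, -151) = -143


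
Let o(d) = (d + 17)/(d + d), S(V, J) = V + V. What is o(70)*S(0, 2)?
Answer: 0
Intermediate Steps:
S(V, J) = 2*V
o(d) = (17 + d)/(2*d) (o(d) = (17 + d)/((2*d)) = (17 + d)*(1/(2*d)) = (17 + d)/(2*d))
o(70)*S(0, 2) = ((½)*(17 + 70)/70)*(2*0) = ((½)*(1/70)*87)*0 = (87/140)*0 = 0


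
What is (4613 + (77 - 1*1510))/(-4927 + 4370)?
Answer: -3180/557 ≈ -5.7092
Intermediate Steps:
(4613 + (77 - 1*1510))/(-4927 + 4370) = (4613 + (77 - 1510))/(-557) = (4613 - 1433)*(-1/557) = 3180*(-1/557) = -3180/557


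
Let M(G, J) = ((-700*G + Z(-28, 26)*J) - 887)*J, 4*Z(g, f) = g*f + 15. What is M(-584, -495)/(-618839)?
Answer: 982370565/2475356 ≈ 396.86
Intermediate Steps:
Z(g, f) = 15/4 + f*g/4 (Z(g, f) = (g*f + 15)/4 = (f*g + 15)/4 = (15 + f*g)/4 = 15/4 + f*g/4)
M(G, J) = J*(-887 - 700*G - 713*J/4) (M(G, J) = ((-700*G + (15/4 + (¼)*26*(-28))*J) - 887)*J = ((-700*G + (15/4 - 182)*J) - 887)*J = ((-700*G - 713*J/4) - 887)*J = (-887 - 700*G - 713*J/4)*J = J*(-887 - 700*G - 713*J/4))
M(-584, -495)/(-618839) = -¼*(-495)*(3548 + 713*(-495) + 2800*(-584))/(-618839) = -¼*(-495)*(3548 - 352935 - 1635200)*(-1/618839) = -¼*(-495)*(-1984587)*(-1/618839) = -982370565/4*(-1/618839) = 982370565/2475356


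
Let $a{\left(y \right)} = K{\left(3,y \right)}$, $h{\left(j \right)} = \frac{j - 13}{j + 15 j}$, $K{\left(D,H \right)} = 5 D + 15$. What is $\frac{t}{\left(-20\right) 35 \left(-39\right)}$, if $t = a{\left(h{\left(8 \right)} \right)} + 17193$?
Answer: $\frac{5741}{9100} \approx 0.63088$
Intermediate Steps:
$K{\left(D,H \right)} = 15 + 5 D$
$h{\left(j \right)} = \frac{-13 + j}{16 j}$
$a{\left(y \right)} = 30$ ($a{\left(y \right)} = 15 + 5 \cdot 3 = 15 + 15 = 30$)
$t = 17223$ ($t = 30 + 17193 = 17223$)
$\frac{t}{\left(-20\right) 35 \left(-39\right)} = \frac{17223}{\left(-20\right) 35 \left(-39\right)} = \frac{17223}{\left(-700\right) \left(-39\right)} = \frac{17223}{27300} = 17223 \cdot \frac{1}{27300} = \frac{5741}{9100}$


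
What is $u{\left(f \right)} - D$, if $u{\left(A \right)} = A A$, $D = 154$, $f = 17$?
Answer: $135$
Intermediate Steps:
$u{\left(A \right)} = A^{2}$
$u{\left(f \right)} - D = 17^{2} - 154 = 289 - 154 = 135$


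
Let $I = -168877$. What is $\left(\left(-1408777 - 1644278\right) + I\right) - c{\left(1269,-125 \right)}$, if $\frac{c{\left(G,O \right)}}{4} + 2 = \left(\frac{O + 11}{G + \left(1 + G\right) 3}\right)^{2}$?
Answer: $- \frac{9234836448852}{2866249} \approx -3.2219 \cdot 10^{6}$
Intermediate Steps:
$c{\left(G,O \right)} = -8 + \frac{4 \left(11 + O\right)^{2}}{\left(3 + 4 G\right)^{2}}$ ($c{\left(G,O \right)} = -8 + 4 \left(\frac{O + 11}{G + \left(1 + G\right) 3}\right)^{2} = -8 + 4 \left(\frac{11 + O}{G + \left(3 + 3 G\right)}\right)^{2} = -8 + 4 \left(\frac{11 + O}{3 + 4 G}\right)^{2} = -8 + 4 \frac{\left(11 + O\right)^{2}}{\left(3 + 4 G\right)^{2}} = -8 + \frac{4 \left(11 + O\right)^{2}}{\left(3 + 4 G\right)^{2}}$)
$\left(\left(-1408777 - 1644278\right) + I\right) - c{\left(1269,-125 \right)} = \left(\left(-1408777 - 1644278\right) - 168877\right) - \left(-8 + \frac{4 \left(11 - 125\right)^{2}}{\left(3 + 4 \cdot 1269\right)^{2}}\right) = \left(-3053055 - 168877\right) - \left(-8 + \frac{4 \left(-114\right)^{2}}{\left(3 + 5076\right)^{2}}\right) = -3221932 - \left(-8 + 4 \cdot \frac{1}{25796241} \cdot 12996\right) = -3221932 - \left(-8 + \frac{5776}{2866249}\right) = -3221932 - - \frac{22924216}{2866249} = -3221932 + \frac{22924216}{2866249} = - \frac{9234836448852}{2866249}$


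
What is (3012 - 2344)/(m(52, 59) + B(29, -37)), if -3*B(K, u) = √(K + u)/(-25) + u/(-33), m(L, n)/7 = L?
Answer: 1487928667500/809955009337 - 109117800*I*√2/809955009337 ≈ 1.8371 - 0.00019052*I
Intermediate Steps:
m(L, n) = 7*L
B(K, u) = √(K + u)/75 + u/99 (B(K, u) = -(√(K + u)/(-25) + u/(-33))/3 = -(√(K + u)*(-1/25) + u*(-1/33))/3 = -(-√(K + u)/25 - u/33)/3 = √(K + u)/75 + u/99)
(3012 - 2344)/(m(52, 59) + B(29, -37)) = (3012 - 2344)/(7*52 + (√(29 - 37)/75 + (1/99)*(-37))) = 668/(364 + (√(-8)/75 - 37/99)) = 668/(364 + ((2*I*√2)/75 - 37/99)) = 668/(364 + (2*I*√2/75 - 37/99)) = 668/(364 + (-37/99 + 2*I*√2/75)) = 668/(35999/99 + 2*I*√2/75)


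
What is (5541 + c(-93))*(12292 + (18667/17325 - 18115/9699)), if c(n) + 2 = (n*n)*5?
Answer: 3053221412505184/5091975 ≈ 5.9961e+8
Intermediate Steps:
c(n) = -2 + 5*n**2 (c(n) = -2 + (n*n)*5 = -2 + n**2*5 = -2 + 5*n**2)
(5541 + c(-93))*(12292 + (18667/17325 - 18115/9699)) = (5541 + (-2 + 5*(-93)**2))*(12292 + (18667/17325 - 18115/9699)) = (5541 + (-2 + 5*8649))*(12292 + (18667*(1/17325) - 18115*1/9699)) = (5541 + (-2 + 43245))*(12292 + (1697/1575 - 18115/9699)) = (5541 + 43243)*(12292 - 4023974/5091975) = 48784*(62586532726/5091975) = 3053221412505184/5091975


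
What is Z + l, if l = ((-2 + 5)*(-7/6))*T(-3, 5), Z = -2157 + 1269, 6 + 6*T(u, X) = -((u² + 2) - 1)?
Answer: -2636/3 ≈ -878.67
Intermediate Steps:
T(u, X) = -7/6 - u²/6 (T(u, X) = -1 + (-((u² + 2) - 1))/6 = -1 + (-((2 + u²) - 1))/6 = -1 + (-(1 + u²))/6 = -1 + (-1 - u²)/6 = -1 + (-⅙ - u²/6) = -7/6 - u²/6)
Z = -888
l = 28/3 (l = ((-2 + 5)*(-7/6))*(-7/6 - ⅙*(-3)²) = (3*(-7*⅙))*(-7/6 - ⅙*9) = (3*(-7/6))*(-7/6 - 3/2) = -7/2*(-8/3) = 28/3 ≈ 9.3333)
Z + l = -888 + 28/3 = -2636/3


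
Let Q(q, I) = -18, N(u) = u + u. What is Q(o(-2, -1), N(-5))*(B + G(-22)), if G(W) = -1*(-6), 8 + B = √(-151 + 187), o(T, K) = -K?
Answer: -72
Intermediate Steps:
N(u) = 2*u
B = -2 (B = -8 + √(-151 + 187) = -8 + √36 = -8 + 6 = -2)
G(W) = 6
Q(o(-2, -1), N(-5))*(B + G(-22)) = -18*(-2 + 6) = -18*4 = -72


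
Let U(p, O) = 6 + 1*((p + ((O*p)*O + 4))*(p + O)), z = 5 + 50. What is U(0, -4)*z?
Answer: -550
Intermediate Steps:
z = 55
U(p, O) = 6 + (O + p)*(4 + p + p*O²) (U(p, O) = 6 + 1*((p + (p*O² + 4))*(O + p)) = 6 + 1*((p + (4 + p*O²))*(O + p)) = 6 + 1*((4 + p + p*O²)*(O + p)) = 6 + 1*((O + p)*(4 + p + p*O²)) = 6 + (O + p)*(4 + p + p*O²))
U(0, -4)*z = (6 + 0² + 4*(-4) + 4*0 - 4*0 + 0*(-4)³ + (-4)²*0²)*55 = (6 + 0 - 16 + 0 + 0 + 0*(-64) + 16*0)*55 = (6 + 0 - 16 + 0 + 0 + 0 + 0)*55 = -10*55 = -550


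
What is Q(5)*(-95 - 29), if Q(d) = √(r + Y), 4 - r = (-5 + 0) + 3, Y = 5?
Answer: -124*√11 ≈ -411.26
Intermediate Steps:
r = 6 (r = 4 - ((-5 + 0) + 3) = 4 - (-5 + 3) = 4 - 1*(-2) = 4 + 2 = 6)
Q(d) = √11 (Q(d) = √(6 + 5) = √11)
Q(5)*(-95 - 29) = √11*(-95 - 29) = √11*(-124) = -124*√11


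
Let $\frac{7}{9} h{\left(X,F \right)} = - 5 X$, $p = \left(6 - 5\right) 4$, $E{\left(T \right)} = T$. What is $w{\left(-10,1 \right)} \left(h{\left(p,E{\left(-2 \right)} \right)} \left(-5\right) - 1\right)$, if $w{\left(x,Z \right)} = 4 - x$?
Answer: $1786$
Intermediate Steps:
$p = 4$ ($p = 1 \cdot 4 = 4$)
$h{\left(X,F \right)} = - \frac{45 X}{7}$ ($h{\left(X,F \right)} = \frac{9 \left(- 5 X\right)}{7} = - \frac{45 X}{7}$)
$w{\left(-10,1 \right)} \left(h{\left(p,E{\left(-2 \right)} \right)} \left(-5\right) - 1\right) = \left(4 - -10\right) \left(\left(- \frac{45}{7}\right) 4 \left(-5\right) - 1\right) = \left(4 + 10\right) \left(\left(- \frac{180}{7}\right) \left(-5\right) - 1\right) = 14 \left(\frac{900}{7} - 1\right) = 14 \cdot \frac{893}{7} = 1786$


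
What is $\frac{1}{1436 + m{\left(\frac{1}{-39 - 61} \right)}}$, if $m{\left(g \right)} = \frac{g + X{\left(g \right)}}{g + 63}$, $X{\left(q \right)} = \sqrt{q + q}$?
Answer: $\frac{56976741537}{81818591801969} - \frac{62990 i \sqrt{2}}{81818591801969} \approx 0.00069638 - 1.0888 \cdot 10^{-9} i$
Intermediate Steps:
$X{\left(q \right)} = \sqrt{2} \sqrt{q}$ ($X{\left(q \right)} = \sqrt{2 q} = \sqrt{2} \sqrt{q}$)
$m{\left(g \right)} = \frac{g + \sqrt{2} \sqrt{g}}{63 + g}$ ($m{\left(g \right)} = \frac{g + \sqrt{2} \sqrt{g}}{g + 63} = \frac{g + \sqrt{2} \sqrt{g}}{63 + g}$)
$\frac{1}{1436 + m{\left(\frac{1}{-39 - 61} \right)}} = \frac{1}{1436 + \frac{\frac{1}{-39 - 61} + \sqrt{2} \sqrt{\frac{1}{-39 - 61}}}{63 + \frac{1}{-39 - 61}}} = \frac{1}{1436 + \frac{\frac{1}{-100} + \sqrt{2} \sqrt{\frac{1}{-100}}}{63 + \frac{1}{-100}}} = \frac{1}{1436 + \frac{- \frac{1}{100} + \sqrt{2} \sqrt{- \frac{1}{100}}}{63 - \frac{1}{100}}} = \frac{1}{1436 + \frac{- \frac{1}{100} + \sqrt{2} \frac{i}{10}}{\frac{6299}{100}}} = \frac{1}{1436 + \frac{100 \left(- \frac{1}{100} + \frac{i \sqrt{2}}{10}\right)}{6299}} = \frac{1}{1436 - \left(\frac{1}{6299} - \frac{10 i \sqrt{2}}{6299}\right)} = \frac{1}{\frac{9045363}{6299} + \frac{10 i \sqrt{2}}{6299}}$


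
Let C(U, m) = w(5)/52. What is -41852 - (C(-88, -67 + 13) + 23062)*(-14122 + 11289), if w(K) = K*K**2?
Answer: 3395579413/52 ≈ 6.5300e+7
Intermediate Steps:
w(K) = K**3
C(U, m) = 125/52 (C(U, m) = 5**3/52 = 125*(1/52) = 125/52)
-41852 - (C(-88, -67 + 13) + 23062)*(-14122 + 11289) = -41852 - (125/52 + 23062)*(-14122 + 11289) = -41852 - 1199349*(-2833)/52 = -41852 - 1*(-3397755717/52) = -41852 + 3397755717/52 = 3395579413/52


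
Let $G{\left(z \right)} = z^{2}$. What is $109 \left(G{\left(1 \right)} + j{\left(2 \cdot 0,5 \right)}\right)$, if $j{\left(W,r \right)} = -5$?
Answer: $-436$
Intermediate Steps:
$109 \left(G{\left(1 \right)} + j{\left(2 \cdot 0,5 \right)}\right) = 109 \left(1^{2} - 5\right) = 109 \left(1 - 5\right) = 109 \left(-4\right) = -436$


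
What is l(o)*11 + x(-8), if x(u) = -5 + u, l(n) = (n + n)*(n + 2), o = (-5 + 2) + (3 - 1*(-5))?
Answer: 757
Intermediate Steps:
o = 5 (o = -3 + (3 + 5) = -3 + 8 = 5)
l(n) = 2*n*(2 + n) (l(n) = (2*n)*(2 + n) = 2*n*(2 + n))
l(o)*11 + x(-8) = (2*5*(2 + 5))*11 + (-5 - 8) = (2*5*7)*11 - 13 = 70*11 - 13 = 770 - 13 = 757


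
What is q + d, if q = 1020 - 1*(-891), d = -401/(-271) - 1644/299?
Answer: 154520794/81029 ≈ 1907.0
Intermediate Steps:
d = -325625/81029 (d = -401*(-1/271) - 1644*1/299 = 401/271 - 1644/299 = -325625/81029 ≈ -4.0186)
q = 1911 (q = 1020 + 891 = 1911)
q + d = 1911 - 325625/81029 = 154520794/81029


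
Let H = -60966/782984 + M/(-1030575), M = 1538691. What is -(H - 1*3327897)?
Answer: 63937151123763857/19212469900 ≈ 3.3279e+6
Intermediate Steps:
H = -30180963557/19212469900 (H = -60966/782984 + 1538691/(-1030575) = -60966*1/782984 + 1538691*(-1/1030575) = -30483/391492 - 73271/49075 = -30180963557/19212469900 ≈ -1.5709)
-(H - 1*3327897) = -(-30180963557/19212469900 - 1*3327897) = -(-30180963557/19212469900 - 3327897) = -1*(-63937151123763857/19212469900) = 63937151123763857/19212469900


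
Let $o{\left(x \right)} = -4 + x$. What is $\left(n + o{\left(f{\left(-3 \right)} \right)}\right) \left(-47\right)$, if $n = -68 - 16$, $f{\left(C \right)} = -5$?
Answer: $4371$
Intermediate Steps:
$n = -84$
$\left(n + o{\left(f{\left(-3 \right)} \right)}\right) \left(-47\right) = \left(-84 - 9\right) \left(-47\right) = \left(-93\right) \left(-47\right) = 4371$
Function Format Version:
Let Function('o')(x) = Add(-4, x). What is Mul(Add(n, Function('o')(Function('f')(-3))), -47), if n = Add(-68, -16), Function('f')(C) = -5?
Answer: 4371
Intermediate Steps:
n = -84
Mul(Add(n, Function('o')(Function('f')(-3))), -47) = Mul(Add(-84, Add(-4, -5)), -47) = Mul(Add(-84, -9), -47) = Mul(-93, -47) = 4371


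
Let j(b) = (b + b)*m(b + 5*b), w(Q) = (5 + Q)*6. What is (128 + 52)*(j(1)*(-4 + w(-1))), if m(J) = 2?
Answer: 14400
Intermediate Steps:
w(Q) = 30 + 6*Q
j(b) = 4*b (j(b) = (b + b)*2 = (2*b)*2 = 4*b)
(128 + 52)*(j(1)*(-4 + w(-1))) = (128 + 52)*((4*1)*(-4 + (30 + 6*(-1)))) = 180*(4*(-4 + (30 - 6))) = 180*(4*(-4 + 24)) = 180*(4*20) = 180*80 = 14400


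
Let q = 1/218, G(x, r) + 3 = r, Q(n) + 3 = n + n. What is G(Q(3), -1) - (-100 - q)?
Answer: 20929/218 ≈ 96.005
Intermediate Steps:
Q(n) = -3 + 2*n (Q(n) = -3 + (n + n) = -3 + 2*n)
G(x, r) = -3 + r
q = 1/218 ≈ 0.0045872
G(Q(3), -1) - (-100 - q) = (-3 - 1) - (-100 - 1*1/218) = -4 - (-100 - 1/218) = -4 - 1*(-21801/218) = -4 + 21801/218 = 20929/218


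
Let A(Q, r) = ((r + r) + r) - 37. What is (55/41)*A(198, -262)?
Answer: -45265/41 ≈ -1104.0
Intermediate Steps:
A(Q, r) = -37 + 3*r (A(Q, r) = (2*r + r) - 37 = 3*r - 37 = -37 + 3*r)
(55/41)*A(198, -262) = (55/41)*(-37 + 3*(-262)) = (55*(1/41))*(-37 - 786) = (55/41)*(-823) = -45265/41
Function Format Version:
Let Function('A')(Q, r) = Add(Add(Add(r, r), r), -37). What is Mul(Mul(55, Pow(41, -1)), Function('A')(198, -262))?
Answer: Rational(-45265, 41) ≈ -1104.0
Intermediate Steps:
Function('A')(Q, r) = Add(-37, Mul(3, r)) (Function('A')(Q, r) = Add(Add(Mul(2, r), r), -37) = Add(Mul(3, r), -37) = Add(-37, Mul(3, r)))
Mul(Mul(55, Pow(41, -1)), Function('A')(198, -262)) = Mul(Mul(55, Pow(41, -1)), Add(-37, Mul(3, -262))) = Mul(Mul(55, Rational(1, 41)), Add(-37, -786)) = Mul(Rational(55, 41), -823) = Rational(-45265, 41)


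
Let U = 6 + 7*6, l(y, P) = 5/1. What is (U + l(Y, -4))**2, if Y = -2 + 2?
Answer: 2809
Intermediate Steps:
Y = 0
l(y, P) = 5 (l(y, P) = 5*1 = 5)
U = 48 (U = 6 + 42 = 48)
(U + l(Y, -4))**2 = (48 + 5)**2 = 53**2 = 2809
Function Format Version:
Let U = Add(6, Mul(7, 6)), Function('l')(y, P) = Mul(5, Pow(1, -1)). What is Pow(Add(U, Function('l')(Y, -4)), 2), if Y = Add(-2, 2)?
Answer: 2809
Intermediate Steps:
Y = 0
Function('l')(y, P) = 5 (Function('l')(y, P) = Mul(5, 1) = 5)
U = 48 (U = Add(6, 42) = 48)
Pow(Add(U, Function('l')(Y, -4)), 2) = Pow(Add(48, 5), 2) = Pow(53, 2) = 2809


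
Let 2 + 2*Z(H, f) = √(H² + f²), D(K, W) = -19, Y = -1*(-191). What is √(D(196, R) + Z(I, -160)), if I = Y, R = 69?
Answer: √(-80 + 2*√62081)/2 ≈ 10.226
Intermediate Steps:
Y = 191
I = 191
Z(H, f) = -1 + √(H² + f²)/2
√(D(196, R) + Z(I, -160)) = √(-19 + (-1 + √(191² + (-160)²)/2)) = √(-19 + (-1 + √(36481 + 25600)/2)) = √(-19 + (-1 + √62081/2)) = √(-20 + √62081/2)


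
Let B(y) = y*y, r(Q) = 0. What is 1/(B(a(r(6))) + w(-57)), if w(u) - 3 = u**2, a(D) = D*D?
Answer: 1/3252 ≈ 0.00030750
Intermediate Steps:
a(D) = D**2
B(y) = y**2
w(u) = 3 + u**2
1/(B(a(r(6))) + w(-57)) = 1/((0**2)**2 + (3 + (-57)**2)) = 1/(0**2 + (3 + 3249)) = 1/(0 + 3252) = 1/3252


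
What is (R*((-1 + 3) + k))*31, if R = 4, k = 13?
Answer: 1860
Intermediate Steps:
(R*((-1 + 3) + k))*31 = (4*((-1 + 3) + 13))*31 = (4*(2 + 13))*31 = (4*15)*31 = 60*31 = 1860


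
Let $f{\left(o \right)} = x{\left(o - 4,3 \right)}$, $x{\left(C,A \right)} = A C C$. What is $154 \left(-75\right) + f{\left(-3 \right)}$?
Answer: $-11403$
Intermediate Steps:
$x{\left(C,A \right)} = A C^{2}$
$f{\left(o \right)} = 3 \left(-4 + o\right)^{2}$ ($f{\left(o \right)} = 3 \left(o - 4\right)^{2} = 3 \left(-4 + o\right)^{2}$)
$154 \left(-75\right) + f{\left(-3 \right)} = 154 \left(-75\right) + 3 \left(-4 - 3\right)^{2} = -11550 + 3 \left(-7\right)^{2} = -11550 + 3 \cdot 49 = -11550 + 147 = -11403$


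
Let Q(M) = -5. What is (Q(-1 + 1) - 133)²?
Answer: 19044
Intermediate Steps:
(Q(-1 + 1) - 133)² = (-5 - 133)² = (-138)² = 19044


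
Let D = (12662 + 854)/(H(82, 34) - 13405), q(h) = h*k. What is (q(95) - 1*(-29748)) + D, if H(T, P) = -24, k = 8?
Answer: 409678416/13429 ≈ 30507.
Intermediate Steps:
q(h) = 8*h (q(h) = h*8 = 8*h)
D = -13516/13429 (D = (12662 + 854)/(-24 - 13405) = 13516/(-13429) = 13516*(-1/13429) = -13516/13429 ≈ -1.0065)
(q(95) - 1*(-29748)) + D = (8*95 - 1*(-29748)) - 13516/13429 = (760 + 29748) - 13516/13429 = 30508 - 13516/13429 = 409678416/13429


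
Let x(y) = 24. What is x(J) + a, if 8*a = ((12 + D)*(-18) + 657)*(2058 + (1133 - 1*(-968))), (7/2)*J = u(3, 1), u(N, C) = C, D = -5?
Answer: 2208621/8 ≈ 2.7608e+5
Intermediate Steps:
J = 2/7 (J = (2/7)*1 = 2/7 ≈ 0.28571)
a = 2208429/8 (a = (((12 - 5)*(-18) + 657)*(2058 + (1133 - 1*(-968))))/8 = ((7*(-18) + 657)*(2058 + (1133 + 968)))/8 = ((-126 + 657)*(2058 + 2101))/8 = (531*4159)/8 = (1/8)*2208429 = 2208429/8 ≈ 2.7605e+5)
x(J) + a = 24 + 2208429/8 = 2208621/8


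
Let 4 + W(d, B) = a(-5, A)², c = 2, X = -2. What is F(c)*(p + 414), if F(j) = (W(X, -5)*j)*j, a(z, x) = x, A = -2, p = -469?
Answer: 0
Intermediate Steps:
W(d, B) = 0 (W(d, B) = -4 + (-2)² = -4 + 4 = 0)
F(j) = 0 (F(j) = (0*j)*j = 0*j = 0)
F(c)*(p + 414) = 0*(-469 + 414) = 0*(-55) = 0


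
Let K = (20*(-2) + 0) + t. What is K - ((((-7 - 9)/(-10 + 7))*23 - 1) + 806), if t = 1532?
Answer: 1693/3 ≈ 564.33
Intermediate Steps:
K = 1492 (K = (20*(-2) + 0) + 1532 = (-40 + 0) + 1532 = -40 + 1532 = 1492)
K - ((((-7 - 9)/(-10 + 7))*23 - 1) + 806) = 1492 - ((((-7 - 9)/(-10 + 7))*23 - 1) + 806) = 1492 - ((-16/(-3)*23 - 1) + 806) = 1492 - ((-16*(-1/3)*23 - 1) + 806) = 1492 - (((16/3)*23 - 1) + 806) = 1492 - ((368/3 - 1) + 806) = 1492 - (365/3 + 806) = 1492 - 1*2783/3 = 1492 - 2783/3 = 1693/3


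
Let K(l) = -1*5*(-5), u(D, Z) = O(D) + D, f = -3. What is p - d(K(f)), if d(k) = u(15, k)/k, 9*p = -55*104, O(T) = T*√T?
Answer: -28627/45 - 3*√15/5 ≈ -638.48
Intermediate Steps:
O(T) = T^(3/2)
u(D, Z) = D + D^(3/2) (u(D, Z) = D^(3/2) + D = D + D^(3/2))
K(l) = 25 (K(l) = -5*(-5) = 25)
p = -5720/9 (p = (-55*104)/9 = (⅑)*(-5720) = -5720/9 ≈ -635.56)
d(k) = (15 + 15*√15)/k (d(k) = (15 + 15^(3/2))/k = (15 + 15*√15)/k)
p - d(K(f)) = -5720/9 - 15*(1 + √15)/25 = -5720/9 - (⅗ + 3*√15/5) = -5720/9 + (-⅗ - 3*√15/5) = -28627/45 - 3*√15/5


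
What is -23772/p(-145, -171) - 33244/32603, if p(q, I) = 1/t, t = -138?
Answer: 106955281964/32603 ≈ 3.2805e+6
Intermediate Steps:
p(q, I) = -1/138 (p(q, I) = 1/(-138) = -1/138)
-23772/p(-145, -171) - 33244/32603 = -23772/(-1/138) - 33244/32603 = -23772*(-138) - 33244*1/32603 = 3280536 - 33244/32603 = 106955281964/32603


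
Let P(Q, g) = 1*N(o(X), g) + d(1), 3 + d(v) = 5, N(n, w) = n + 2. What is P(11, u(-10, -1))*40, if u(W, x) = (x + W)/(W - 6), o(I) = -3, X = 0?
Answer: 40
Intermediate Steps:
N(n, w) = 2 + n
u(W, x) = (W + x)/(-6 + W)
d(v) = 2 (d(v) = -3 + 5 = 2)
P(Q, g) = 1 (P(Q, g) = 1*(2 - 3) + 2 = 1*(-1) + 2 = -1 + 2 = 1)
P(11, u(-10, -1))*40 = 1*40 = 40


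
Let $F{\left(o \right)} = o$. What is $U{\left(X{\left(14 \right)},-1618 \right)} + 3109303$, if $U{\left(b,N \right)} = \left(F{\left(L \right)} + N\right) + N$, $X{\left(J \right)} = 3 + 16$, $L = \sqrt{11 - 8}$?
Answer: $3106067 + \sqrt{3} \approx 3.1061 \cdot 10^{6}$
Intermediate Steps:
$L = \sqrt{3} \approx 1.732$
$X{\left(J \right)} = 19$
$U{\left(b,N \right)} = \sqrt{3} + 2 N$ ($U{\left(b,N \right)} = \left(\sqrt{3} + N\right) + N = \left(N + \sqrt{3}\right) + N = \sqrt{3} + 2 N$)
$U{\left(X{\left(14 \right)},-1618 \right)} + 3109303 = \left(\sqrt{3} + 2 \left(-1618\right)\right) + 3109303 = \left(\sqrt{3} - 3236\right) + 3109303 = \left(-3236 + \sqrt{3}\right) + 3109303 = 3106067 + \sqrt{3}$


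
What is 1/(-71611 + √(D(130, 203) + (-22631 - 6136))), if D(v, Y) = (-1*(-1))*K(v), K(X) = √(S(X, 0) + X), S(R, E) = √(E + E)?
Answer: -1/(71611 - √(-28767 + √130)) ≈ -1.3964e-5 - 3.3067e-8*I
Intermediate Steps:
S(R, E) = √2*√E (S(R, E) = √(2*E) = √2*√E)
K(X) = √X (K(X) = √(√2*√0 + X) = √(√2*0 + X) = √(0 + X) = √X)
D(v, Y) = √v (D(v, Y) = (-1*(-1))*√v = 1*√v = √v)
1/(-71611 + √(D(130, 203) + (-22631 - 6136))) = 1/(-71611 + √(√130 + (-22631 - 6136))) = 1/(-71611 + √(√130 - 28767)) = 1/(-71611 + √(-28767 + √130))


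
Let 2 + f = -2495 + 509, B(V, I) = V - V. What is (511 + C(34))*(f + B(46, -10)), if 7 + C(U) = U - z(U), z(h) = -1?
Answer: -1071532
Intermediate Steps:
C(U) = -6 + U (C(U) = -7 + (U - 1*(-1)) = -7 + (U + 1) = -7 + (1 + U) = -6 + U)
B(V, I) = 0
f = -1988 (f = -2 + (-2495 + 509) = -2 - 1986 = -1988)
(511 + C(34))*(f + B(46, -10)) = (511 + (-6 + 34))*(-1988 + 0) = (511 + 28)*(-1988) = 539*(-1988) = -1071532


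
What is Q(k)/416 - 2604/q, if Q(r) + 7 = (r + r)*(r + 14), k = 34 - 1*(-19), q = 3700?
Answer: 6292059/384800 ≈ 16.352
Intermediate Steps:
k = 53 (k = 34 + 19 = 53)
Q(r) = -7 + 2*r*(14 + r) (Q(r) = -7 + (r + r)*(r + 14) = -7 + (2*r)*(14 + r) = -7 + 2*r*(14 + r))
Q(k)/416 - 2604/q = (-7 + 2*53² + 28*53)/416 - 2604/3700 = (-7 + 2*2809 + 1484)*(1/416) - 2604*1/3700 = (-7 + 5618 + 1484)*(1/416) - 651/925 = 7095*(1/416) - 651/925 = 7095/416 - 651/925 = 6292059/384800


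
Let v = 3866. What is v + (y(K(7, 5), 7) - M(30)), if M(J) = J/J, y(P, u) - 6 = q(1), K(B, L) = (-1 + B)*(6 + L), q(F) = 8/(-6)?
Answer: 11609/3 ≈ 3869.7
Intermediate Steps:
q(F) = -4/3 (q(F) = 8*(-⅙) = -4/3)
y(P, u) = 14/3 (y(P, u) = 6 - 4/3 = 14/3)
M(J) = 1
v + (y(K(7, 5), 7) - M(30)) = 3866 + (14/3 - 1*1) = 3866 + (14/3 - 1) = 3866 + 11/3 = 11609/3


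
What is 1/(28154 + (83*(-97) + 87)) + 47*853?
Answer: 809437291/20190 ≈ 40091.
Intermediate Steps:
1/(28154 + (83*(-97) + 87)) + 47*853 = 1/(28154 + (-8051 + 87)) + 40091 = 1/(28154 - 7964) + 40091 = 1/20190 + 40091 = 809437291/20190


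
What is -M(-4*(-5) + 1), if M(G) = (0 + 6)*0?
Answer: 0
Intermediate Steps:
M(G) = 0 (M(G) = 6*0 = 0)
-M(-4*(-5) + 1) = -1*0 = 0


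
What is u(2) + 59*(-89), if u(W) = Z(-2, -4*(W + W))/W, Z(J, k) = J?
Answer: -5252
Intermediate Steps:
u(W) = -2/W
u(2) + 59*(-89) = -2/2 + 59*(-89) = -2*1/2 - 5251 = -1 - 5251 = -5252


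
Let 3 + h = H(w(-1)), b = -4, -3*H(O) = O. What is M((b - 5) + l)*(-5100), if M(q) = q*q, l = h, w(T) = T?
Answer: -2082500/3 ≈ -6.9417e+5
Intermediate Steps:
H(O) = -O/3
h = -8/3 (h = -3 - ⅓*(-1) = -3 + ⅓ = -8/3 ≈ -2.6667)
l = -8/3 ≈ -2.6667
M(q) = q²
M((b - 5) + l)*(-5100) = ((-4 - 5) - 8/3)²*(-5100) = (-9 - 8/3)²*(-5100) = (-35/3)²*(-5100) = (1225/9)*(-5100) = -2082500/3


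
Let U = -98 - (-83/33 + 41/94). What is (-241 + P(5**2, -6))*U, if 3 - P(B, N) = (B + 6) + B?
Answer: 14579803/517 ≈ 28201.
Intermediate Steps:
U = -297547/3102 (U = -98 - (-83*1/33 + 41*(1/94)) = -98 - (-83/33 + 41/94) = -98 - 1*(-6449/3102) = -98 + 6449/3102 = -297547/3102 ≈ -95.921)
P(B, N) = -3 - 2*B (P(B, N) = 3 - ((B + 6) + B) = 3 - ((6 + B) + B) = 3 - (6 + 2*B) = 3 + (-6 - 2*B) = -3 - 2*B)
(-241 + P(5**2, -6))*U = (-241 + (-3 - 2*5**2))*(-297547/3102) = (-241 + (-3 - 2*25))*(-297547/3102) = (-241 + (-3 - 50))*(-297547/3102) = (-241 - 53)*(-297547/3102) = -294*(-297547/3102) = 14579803/517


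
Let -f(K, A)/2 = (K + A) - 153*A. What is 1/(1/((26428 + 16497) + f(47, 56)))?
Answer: 59855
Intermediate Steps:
f(K, A) = -2*K + 304*A (f(K, A) = -2*((K + A) - 153*A) = -2*((A + K) - 153*A) = -2*(K - 152*A) = -2*K + 304*A)
1/(1/((26428 + 16497) + f(47, 56))) = 1/(1/((26428 + 16497) + (-2*47 + 304*56))) = 1/(1/(42925 + (-94 + 17024))) = 1/(1/(42925 + 16930)) = 1/(1/59855) = 59855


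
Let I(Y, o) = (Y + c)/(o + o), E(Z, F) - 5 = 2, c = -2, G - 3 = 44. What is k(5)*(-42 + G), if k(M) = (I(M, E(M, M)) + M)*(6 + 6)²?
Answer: 26280/7 ≈ 3754.3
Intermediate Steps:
G = 47 (G = 3 + 44 = 47)
E(Z, F) = 7 (E(Z, F) = 5 + 2 = 7)
I(Y, o) = (-2 + Y)/(2*o) (I(Y, o) = (Y - 2)/(o + o) = (-2 + Y)/((2*o)) = (-2 + Y)*(1/(2*o)) = (-2 + Y)/(2*o))
k(M) = -144/7 + 1080*M/7 (k(M) = ((½)*(-2 + M)/7 + M)*(6 + 6)² = ((½)*(⅐)*(-2 + M) + M)*12² = ((-⅐ + M/14) + M)*144 = (-⅐ + 15*M/14)*144 = -144/7 + 1080*M/7)
k(5)*(-42 + G) = (-144/7 + (1080/7)*5)*(-42 + 47) = (-144/7 + 5400/7)*5 = (5256/7)*5 = 26280/7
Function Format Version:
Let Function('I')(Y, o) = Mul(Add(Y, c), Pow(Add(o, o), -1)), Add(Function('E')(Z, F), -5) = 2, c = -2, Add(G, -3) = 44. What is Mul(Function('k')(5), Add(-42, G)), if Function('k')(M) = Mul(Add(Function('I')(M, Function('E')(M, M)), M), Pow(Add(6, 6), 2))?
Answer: Rational(26280, 7) ≈ 3754.3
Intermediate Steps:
G = 47 (G = Add(3, 44) = 47)
Function('E')(Z, F) = 7 (Function('E')(Z, F) = Add(5, 2) = 7)
Function('I')(Y, o) = Mul(Rational(1, 2), Pow(o, -1), Add(-2, Y)) (Function('I')(Y, o) = Mul(Add(Y, -2), Pow(Add(o, o), -1)) = Mul(Add(-2, Y), Pow(Mul(2, o), -1)) = Mul(Add(-2, Y), Mul(Rational(1, 2), Pow(o, -1))) = Mul(Rational(1, 2), Pow(o, -1), Add(-2, Y)))
Function('k')(M) = Add(Rational(-144, 7), Mul(Rational(1080, 7), M)) (Function('k')(M) = Mul(Add(Mul(Rational(1, 2), Pow(7, -1), Add(-2, M)), M), Pow(Add(6, 6), 2)) = Mul(Add(Mul(Rational(1, 2), Rational(1, 7), Add(-2, M)), M), Pow(12, 2)) = Mul(Add(Add(Rational(-1, 7), Mul(Rational(1, 14), M)), M), 144) = Mul(Add(Rational(-1, 7), Mul(Rational(15, 14), M)), 144) = Add(Rational(-144, 7), Mul(Rational(1080, 7), M)))
Mul(Function('k')(5), Add(-42, G)) = Mul(Add(Rational(-144, 7), Mul(Rational(1080, 7), 5)), Add(-42, 47)) = Mul(Add(Rational(-144, 7), Rational(5400, 7)), 5) = Mul(Rational(5256, 7), 5) = Rational(26280, 7)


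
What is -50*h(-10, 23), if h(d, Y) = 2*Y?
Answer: -2300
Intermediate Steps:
-50*h(-10, 23) = -100*23 = -50*46 = -2300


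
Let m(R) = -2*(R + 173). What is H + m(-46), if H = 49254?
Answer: 49000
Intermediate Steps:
m(R) = -346 - 2*R (m(R) = -2*(173 + R) = -346 - 2*R)
H + m(-46) = 49254 + (-346 - 2*(-46)) = 49254 + (-346 + 92) = 49254 - 254 = 49000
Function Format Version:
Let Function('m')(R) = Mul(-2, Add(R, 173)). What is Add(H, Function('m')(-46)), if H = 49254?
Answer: 49000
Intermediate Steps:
Function('m')(R) = Add(-346, Mul(-2, R)) (Function('m')(R) = Mul(-2, Add(173, R)) = Add(-346, Mul(-2, R)))
Add(H, Function('m')(-46)) = Add(49254, Add(-346, Mul(-2, -46))) = Add(49254, Add(-346, 92)) = Add(49254, -254) = 49000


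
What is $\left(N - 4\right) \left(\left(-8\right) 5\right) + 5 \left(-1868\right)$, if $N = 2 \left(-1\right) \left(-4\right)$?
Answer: $-9500$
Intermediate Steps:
$N = 8$ ($N = \left(-2\right) \left(-4\right) = 8$)
$\left(N - 4\right) \left(\left(-8\right) 5\right) + 5 \left(-1868\right) = \left(8 - 4\right) \left(\left(-8\right) 5\right) + 5 \left(-1868\right) = 4 \left(-40\right) - 9340 = -160 - 9340 = -9500$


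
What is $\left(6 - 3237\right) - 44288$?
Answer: $-47519$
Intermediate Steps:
$\left(6 - 3237\right) - 44288 = -3231 - 44288 = -47519$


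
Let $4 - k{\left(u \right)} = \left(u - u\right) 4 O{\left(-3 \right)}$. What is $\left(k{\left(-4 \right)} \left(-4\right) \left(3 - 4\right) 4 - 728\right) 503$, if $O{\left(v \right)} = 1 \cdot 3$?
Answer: $-333992$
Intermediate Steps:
$O{\left(v \right)} = 3$
$k{\left(u \right)} = 4$ ($k{\left(u \right)} = 4 - \left(u - u\right) 4 \cdot 3 = 4 - 0 \cdot 4 \cdot 3 = 4 - 0 \cdot 3 = 4 - 0 = 4 + 0 = 4$)
$\left(k{\left(-4 \right)} \left(-4\right) \left(3 - 4\right) 4 - 728\right) 503 = \left(4 \left(-4\right) \left(3 - 4\right) 4 - 728\right) 503 = \left(- 16 \left(\left(-1\right) 4\right) - 728\right) 503 = \left(\left(-16\right) \left(-4\right) - 728\right) 503 = \left(64 - 728\right) 503 = \left(-664\right) 503 = -333992$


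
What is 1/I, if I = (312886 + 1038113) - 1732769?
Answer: -1/381770 ≈ -2.6194e-6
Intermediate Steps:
I = -381770 (I = 1350999 - 1732769 = -381770)
1/I = 1/(-381770) = -1/381770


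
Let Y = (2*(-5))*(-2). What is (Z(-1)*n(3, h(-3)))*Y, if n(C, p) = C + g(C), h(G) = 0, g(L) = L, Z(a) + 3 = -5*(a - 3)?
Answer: 2040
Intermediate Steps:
Z(a) = 12 - 5*a (Z(a) = -3 - 5*(a - 3) = -3 - 5*(-3 + a) = -3 + (15 - 5*a) = 12 - 5*a)
n(C, p) = 2*C (n(C, p) = C + C = 2*C)
Y = 20 (Y = -10*(-2) = 20)
(Z(-1)*n(3, h(-3)))*Y = ((12 - 5*(-1))*(2*3))*20 = ((12 + 5)*6)*20 = (17*6)*20 = 102*20 = 2040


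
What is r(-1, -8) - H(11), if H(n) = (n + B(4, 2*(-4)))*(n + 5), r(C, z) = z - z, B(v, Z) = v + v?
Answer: -304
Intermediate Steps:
B(v, Z) = 2*v
r(C, z) = 0
H(n) = (5 + n)*(8 + n) (H(n) = (n + 2*4)*(n + 5) = (n + 8)*(5 + n) = (8 + n)*(5 + n) = (5 + n)*(8 + n))
r(-1, -8) - H(11) = 0 - (40 + 11**2 + 13*11) = 0 - (40 + 121 + 143) = 0 - 1*304 = 0 - 304 = -304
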